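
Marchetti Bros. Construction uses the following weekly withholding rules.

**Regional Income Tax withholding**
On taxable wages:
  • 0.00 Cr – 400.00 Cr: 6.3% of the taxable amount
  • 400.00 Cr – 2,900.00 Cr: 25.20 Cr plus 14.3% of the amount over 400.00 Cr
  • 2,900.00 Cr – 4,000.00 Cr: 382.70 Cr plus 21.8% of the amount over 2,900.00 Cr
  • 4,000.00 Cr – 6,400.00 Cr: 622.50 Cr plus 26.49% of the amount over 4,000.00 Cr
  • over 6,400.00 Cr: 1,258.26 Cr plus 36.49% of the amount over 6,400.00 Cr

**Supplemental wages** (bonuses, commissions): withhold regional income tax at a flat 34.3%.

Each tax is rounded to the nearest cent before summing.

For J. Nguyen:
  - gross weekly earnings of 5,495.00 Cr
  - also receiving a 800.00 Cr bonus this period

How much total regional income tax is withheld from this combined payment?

Regional Income Tax: taxable = 5,495.00 Cr
  622.50 Cr + 26.49% × (5,495.00 Cr − 4,000.00 Cr) = 622.50 Cr + 26.49% × 1,495.00 Cr = 1,018.53 Cr
Supplemental (34.3% flat on bonus): 34.3% × 800.00 Cr = 274.40 Cr
Total regional income tax: 1,018.53 Cr + 274.40 Cr = 1,292.93 Cr

1,292.93 Cr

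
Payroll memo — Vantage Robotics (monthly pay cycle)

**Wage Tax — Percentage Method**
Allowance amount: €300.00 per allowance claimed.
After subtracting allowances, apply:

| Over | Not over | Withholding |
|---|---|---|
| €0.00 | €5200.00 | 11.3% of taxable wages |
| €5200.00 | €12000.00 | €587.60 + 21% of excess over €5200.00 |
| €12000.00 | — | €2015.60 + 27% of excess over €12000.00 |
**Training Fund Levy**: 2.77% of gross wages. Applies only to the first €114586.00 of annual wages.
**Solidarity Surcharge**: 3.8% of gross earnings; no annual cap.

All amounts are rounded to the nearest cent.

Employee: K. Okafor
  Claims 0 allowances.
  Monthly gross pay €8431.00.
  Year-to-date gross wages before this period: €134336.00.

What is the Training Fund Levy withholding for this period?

€0.00

Training Fund Levy: YTD €134336.00 ≥ cap €114586.00 → €0.00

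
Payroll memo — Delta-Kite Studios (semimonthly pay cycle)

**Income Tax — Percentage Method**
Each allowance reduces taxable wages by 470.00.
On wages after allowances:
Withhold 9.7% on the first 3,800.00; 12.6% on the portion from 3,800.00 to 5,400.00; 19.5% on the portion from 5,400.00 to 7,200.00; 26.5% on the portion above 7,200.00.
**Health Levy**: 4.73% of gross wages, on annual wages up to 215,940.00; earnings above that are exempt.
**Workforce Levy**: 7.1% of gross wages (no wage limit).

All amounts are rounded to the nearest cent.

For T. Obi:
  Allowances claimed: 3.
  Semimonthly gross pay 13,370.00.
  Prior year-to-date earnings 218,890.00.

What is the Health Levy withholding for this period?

0.00

Health Levy: YTD 218,890.00 ≥ cap 215,940.00 → 0.00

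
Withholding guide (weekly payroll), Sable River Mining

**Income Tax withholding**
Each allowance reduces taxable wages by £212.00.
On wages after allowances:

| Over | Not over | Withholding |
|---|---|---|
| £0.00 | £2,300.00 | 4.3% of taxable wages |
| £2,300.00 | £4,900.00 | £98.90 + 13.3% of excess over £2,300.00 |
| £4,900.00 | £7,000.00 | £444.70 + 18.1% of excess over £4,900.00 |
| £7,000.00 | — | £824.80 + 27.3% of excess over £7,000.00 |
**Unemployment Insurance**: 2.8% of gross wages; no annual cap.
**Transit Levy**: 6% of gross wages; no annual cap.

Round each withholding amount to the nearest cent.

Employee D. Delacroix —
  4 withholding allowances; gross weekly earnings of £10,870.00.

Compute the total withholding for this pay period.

£2,606.37

Income Tax: taxable = £10,870.00 − 4×£212.00 = £10,022.00
  £824.80 + 27.3% × (£10,022.00 − £7,000.00) = £824.80 + 27.3% × £3,022.00 = £1,649.81
Unemployment Insurance: 2.8% × £10,870.00 = £304.36
Transit Levy: 6% × £10,870.00 = £652.20
Total: £1,649.81 + £304.36 + £652.20 = £2,606.37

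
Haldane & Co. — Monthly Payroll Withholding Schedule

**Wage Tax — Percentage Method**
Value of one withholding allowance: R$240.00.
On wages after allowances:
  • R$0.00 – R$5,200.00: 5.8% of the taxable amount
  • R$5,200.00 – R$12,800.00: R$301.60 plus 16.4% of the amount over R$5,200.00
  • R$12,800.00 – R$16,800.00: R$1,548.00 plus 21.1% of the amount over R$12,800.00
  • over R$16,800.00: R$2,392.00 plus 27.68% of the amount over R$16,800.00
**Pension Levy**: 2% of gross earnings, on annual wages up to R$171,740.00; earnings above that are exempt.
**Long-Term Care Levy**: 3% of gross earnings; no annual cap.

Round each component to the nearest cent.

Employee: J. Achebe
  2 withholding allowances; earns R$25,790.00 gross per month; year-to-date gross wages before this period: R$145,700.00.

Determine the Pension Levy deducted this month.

R$515.80

Pension Levy: 2% × R$25,790.00 = R$515.80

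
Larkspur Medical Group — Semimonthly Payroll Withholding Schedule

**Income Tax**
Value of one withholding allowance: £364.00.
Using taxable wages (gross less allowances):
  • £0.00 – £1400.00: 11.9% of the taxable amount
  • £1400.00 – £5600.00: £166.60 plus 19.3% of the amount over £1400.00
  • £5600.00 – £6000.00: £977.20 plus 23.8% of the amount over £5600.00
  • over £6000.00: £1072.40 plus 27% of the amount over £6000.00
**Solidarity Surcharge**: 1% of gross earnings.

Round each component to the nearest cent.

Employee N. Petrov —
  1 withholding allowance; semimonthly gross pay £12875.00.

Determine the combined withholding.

£2959.12

Income Tax: taxable = £12875.00 − 1×£364.00 = £12511.00
  £1072.40 + 27% × (£12511.00 − £6000.00) = £1072.40 + 27% × £6511.00 = £2830.37
Solidarity Surcharge: 1% × £12875.00 = £128.75
Total: £2830.37 + £128.75 = £2959.12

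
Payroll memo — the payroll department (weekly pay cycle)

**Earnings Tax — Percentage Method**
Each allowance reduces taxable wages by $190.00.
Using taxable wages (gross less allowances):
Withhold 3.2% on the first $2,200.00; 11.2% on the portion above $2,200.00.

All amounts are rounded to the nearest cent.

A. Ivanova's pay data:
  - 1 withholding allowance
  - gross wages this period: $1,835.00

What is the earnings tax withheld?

$52.64

Earnings Tax: taxable = $1,835.00 − 1×$190.00 = $1,645.00
  3.2% × $1,645.00 = $52.64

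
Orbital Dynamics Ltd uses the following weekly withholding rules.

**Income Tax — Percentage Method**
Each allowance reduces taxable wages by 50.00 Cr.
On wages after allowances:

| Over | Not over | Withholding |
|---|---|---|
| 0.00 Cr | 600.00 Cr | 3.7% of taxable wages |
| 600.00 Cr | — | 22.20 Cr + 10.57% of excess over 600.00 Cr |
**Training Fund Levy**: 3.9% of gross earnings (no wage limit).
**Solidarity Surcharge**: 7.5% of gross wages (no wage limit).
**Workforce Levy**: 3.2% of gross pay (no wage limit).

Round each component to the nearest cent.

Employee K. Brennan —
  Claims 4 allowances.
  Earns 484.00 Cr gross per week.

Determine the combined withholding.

Income Tax: taxable = 484.00 Cr − 4×50.00 Cr = 284.00 Cr
  3.7% × 284.00 Cr = 10.51 Cr
Training Fund Levy: 3.9% × 484.00 Cr = 18.88 Cr
Solidarity Surcharge: 7.5% × 484.00 Cr = 36.30 Cr
Workforce Levy: 3.2% × 484.00 Cr = 15.49 Cr
Total: 10.51 Cr + 18.88 Cr + 36.30 Cr + 15.49 Cr = 81.18 Cr

81.18 Cr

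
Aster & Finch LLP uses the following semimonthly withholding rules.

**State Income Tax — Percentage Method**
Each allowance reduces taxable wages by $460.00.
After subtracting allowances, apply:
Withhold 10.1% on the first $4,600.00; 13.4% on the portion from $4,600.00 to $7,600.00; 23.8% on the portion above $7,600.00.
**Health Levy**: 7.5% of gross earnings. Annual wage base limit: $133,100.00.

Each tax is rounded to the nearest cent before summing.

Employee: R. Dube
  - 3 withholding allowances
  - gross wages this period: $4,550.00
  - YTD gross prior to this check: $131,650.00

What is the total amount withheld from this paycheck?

$428.92

State Income Tax: taxable = $4,550.00 − 3×$460.00 = $3,170.00
  10.1% × $3,170.00 = $320.17
Health Levy: cap $133,100.00 − YTD $131,650.00 = $1,450.00 subject; 7.5% × $1,450.00 = $108.75
Total: $320.17 + $108.75 = $428.92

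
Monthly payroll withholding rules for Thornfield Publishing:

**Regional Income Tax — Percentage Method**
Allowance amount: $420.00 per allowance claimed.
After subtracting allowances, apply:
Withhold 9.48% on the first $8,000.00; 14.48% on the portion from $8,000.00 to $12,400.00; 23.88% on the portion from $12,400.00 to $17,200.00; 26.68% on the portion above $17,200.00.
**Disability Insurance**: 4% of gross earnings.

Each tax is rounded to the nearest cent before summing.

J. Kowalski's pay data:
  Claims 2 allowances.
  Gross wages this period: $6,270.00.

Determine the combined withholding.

$765.56

Regional Income Tax: taxable = $6,270.00 − 2×$420.00 = $5,430.00
  9.48% × $5,430.00 = $514.76
Disability Insurance: 4% × $6,270.00 = $250.80
Total: $514.76 + $250.80 = $765.56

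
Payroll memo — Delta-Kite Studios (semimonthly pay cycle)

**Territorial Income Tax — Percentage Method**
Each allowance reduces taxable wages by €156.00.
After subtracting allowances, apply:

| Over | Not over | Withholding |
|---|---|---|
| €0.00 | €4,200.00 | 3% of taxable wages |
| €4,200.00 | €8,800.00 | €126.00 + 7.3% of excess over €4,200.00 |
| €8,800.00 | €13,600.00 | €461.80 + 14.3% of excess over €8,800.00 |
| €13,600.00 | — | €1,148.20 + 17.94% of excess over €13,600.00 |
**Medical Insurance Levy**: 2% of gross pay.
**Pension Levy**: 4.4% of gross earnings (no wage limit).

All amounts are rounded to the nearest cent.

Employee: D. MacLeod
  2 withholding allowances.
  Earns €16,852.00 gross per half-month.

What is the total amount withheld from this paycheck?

€2,754.17

Territorial Income Tax: taxable = €16,852.00 − 2×€156.00 = €16,540.00
  €1,148.20 + 17.94% × (€16,540.00 − €13,600.00) = €1,148.20 + 17.94% × €2,940.00 = €1,675.64
Medical Insurance Levy: 2% × €16,852.00 = €337.04
Pension Levy: 4.4% × €16,852.00 = €741.49
Total: €1,675.64 + €337.04 + €741.49 = €2,754.17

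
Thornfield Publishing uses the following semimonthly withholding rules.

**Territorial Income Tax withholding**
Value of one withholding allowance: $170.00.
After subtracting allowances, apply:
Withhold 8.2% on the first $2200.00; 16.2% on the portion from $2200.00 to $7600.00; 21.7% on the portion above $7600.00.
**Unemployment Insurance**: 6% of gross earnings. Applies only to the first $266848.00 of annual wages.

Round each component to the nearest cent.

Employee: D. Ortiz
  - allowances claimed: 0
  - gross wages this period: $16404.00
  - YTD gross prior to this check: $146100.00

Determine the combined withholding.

$3949.91

Territorial Income Tax: taxable = $16404.00
  $1055.20 + 21.7% × ($16404.00 − $7600.00) = $1055.20 + 21.7% × $8804.00 = $2965.67
Unemployment Insurance: 6% × $16404.00 = $984.24
Total: $2965.67 + $984.24 = $3949.91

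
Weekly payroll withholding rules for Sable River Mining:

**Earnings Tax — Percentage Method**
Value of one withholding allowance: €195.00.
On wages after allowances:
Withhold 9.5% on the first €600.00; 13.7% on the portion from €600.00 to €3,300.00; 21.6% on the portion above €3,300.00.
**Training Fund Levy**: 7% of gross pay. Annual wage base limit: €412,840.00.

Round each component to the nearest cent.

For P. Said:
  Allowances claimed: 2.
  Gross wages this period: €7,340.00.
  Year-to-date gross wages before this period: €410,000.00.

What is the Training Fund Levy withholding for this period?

€198.80

Training Fund Levy: cap €412,840.00 − YTD €410,000.00 = €2,840.00 subject; 7% × €2,840.00 = €198.80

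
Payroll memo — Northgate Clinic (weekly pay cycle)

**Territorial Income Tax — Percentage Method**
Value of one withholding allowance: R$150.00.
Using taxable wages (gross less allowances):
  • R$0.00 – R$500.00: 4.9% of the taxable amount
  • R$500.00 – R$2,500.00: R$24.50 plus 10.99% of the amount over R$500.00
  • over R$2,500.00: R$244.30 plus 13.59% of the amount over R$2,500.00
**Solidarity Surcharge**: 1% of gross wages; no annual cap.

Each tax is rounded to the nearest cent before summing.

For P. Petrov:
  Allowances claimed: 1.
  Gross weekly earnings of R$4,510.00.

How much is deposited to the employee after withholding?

Territorial Income Tax: taxable = R$4,510.00 − 1×R$150.00 = R$4,360.00
  R$244.30 + 13.59% × (R$4,360.00 − R$2,500.00) = R$244.30 + 13.59% × R$1,860.00 = R$497.07
Solidarity Surcharge: 1% × R$4,510.00 = R$45.10
Total withheld: R$497.07 + R$45.10 = R$542.17
Net pay: R$4,510.00 − R$542.17 = R$3,967.83

R$3,967.83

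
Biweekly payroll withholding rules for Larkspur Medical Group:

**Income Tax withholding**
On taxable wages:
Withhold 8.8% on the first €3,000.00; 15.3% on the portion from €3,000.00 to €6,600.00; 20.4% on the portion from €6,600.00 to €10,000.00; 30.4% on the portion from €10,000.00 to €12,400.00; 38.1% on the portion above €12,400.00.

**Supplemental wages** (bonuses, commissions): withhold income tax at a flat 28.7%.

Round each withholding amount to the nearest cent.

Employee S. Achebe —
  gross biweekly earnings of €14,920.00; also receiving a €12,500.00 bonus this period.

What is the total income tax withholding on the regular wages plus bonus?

€6,785.62

Income Tax: taxable = €14,920.00
  €2,238.00 + 38.1% × (€14,920.00 − €12,400.00) = €2,238.00 + 38.1% × €2,520.00 = €3,198.12
Supplemental (28.7% flat on bonus): 28.7% × €12,500.00 = €3,587.50
Total income tax: €3,198.12 + €3,587.50 = €6,785.62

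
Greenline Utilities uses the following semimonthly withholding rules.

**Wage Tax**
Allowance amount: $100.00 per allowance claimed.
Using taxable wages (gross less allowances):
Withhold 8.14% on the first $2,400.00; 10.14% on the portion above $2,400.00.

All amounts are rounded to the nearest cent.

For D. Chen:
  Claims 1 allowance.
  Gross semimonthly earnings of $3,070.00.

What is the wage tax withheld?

$253.16

Wage Tax: taxable = $3,070.00 − 1×$100.00 = $2,970.00
  $195.36 + 10.14% × ($2,970.00 − $2,400.00) = $195.36 + 10.14% × $570.00 = $253.16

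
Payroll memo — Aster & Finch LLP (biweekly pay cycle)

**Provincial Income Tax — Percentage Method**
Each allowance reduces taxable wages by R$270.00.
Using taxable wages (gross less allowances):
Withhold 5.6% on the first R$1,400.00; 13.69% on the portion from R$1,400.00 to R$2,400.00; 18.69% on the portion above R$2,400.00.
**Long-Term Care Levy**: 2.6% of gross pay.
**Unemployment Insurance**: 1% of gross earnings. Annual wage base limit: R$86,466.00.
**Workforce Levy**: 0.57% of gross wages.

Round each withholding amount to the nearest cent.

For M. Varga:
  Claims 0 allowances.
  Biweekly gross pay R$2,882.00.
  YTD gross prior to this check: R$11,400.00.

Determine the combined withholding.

Provincial Income Tax: taxable = R$2,882.00
  R$215.30 + 18.69% × (R$2,882.00 − R$2,400.00) = R$215.30 + 18.69% × R$482.00 = R$305.39
Long-Term Care Levy: 2.6% × R$2,882.00 = R$74.93
Unemployment Insurance: 1% × R$2,882.00 = R$28.82
Workforce Levy: 0.57% × R$2,882.00 = R$16.43
Total: R$305.39 + R$74.93 + R$28.82 + R$16.43 = R$425.57

R$425.57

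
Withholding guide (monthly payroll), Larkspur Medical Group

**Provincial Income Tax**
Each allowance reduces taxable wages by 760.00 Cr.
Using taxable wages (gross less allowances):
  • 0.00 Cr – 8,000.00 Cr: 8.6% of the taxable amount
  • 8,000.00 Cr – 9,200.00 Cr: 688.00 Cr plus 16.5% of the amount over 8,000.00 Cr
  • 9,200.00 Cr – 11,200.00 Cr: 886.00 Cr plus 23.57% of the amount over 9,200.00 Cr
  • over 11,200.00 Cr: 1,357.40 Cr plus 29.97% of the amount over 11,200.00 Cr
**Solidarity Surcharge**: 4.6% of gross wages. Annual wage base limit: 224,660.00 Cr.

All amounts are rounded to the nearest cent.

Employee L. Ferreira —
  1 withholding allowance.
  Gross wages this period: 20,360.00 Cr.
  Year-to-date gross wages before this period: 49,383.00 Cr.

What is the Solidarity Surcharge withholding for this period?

Solidarity Surcharge: 4.6% × 20,360.00 Cr = 936.56 Cr

936.56 Cr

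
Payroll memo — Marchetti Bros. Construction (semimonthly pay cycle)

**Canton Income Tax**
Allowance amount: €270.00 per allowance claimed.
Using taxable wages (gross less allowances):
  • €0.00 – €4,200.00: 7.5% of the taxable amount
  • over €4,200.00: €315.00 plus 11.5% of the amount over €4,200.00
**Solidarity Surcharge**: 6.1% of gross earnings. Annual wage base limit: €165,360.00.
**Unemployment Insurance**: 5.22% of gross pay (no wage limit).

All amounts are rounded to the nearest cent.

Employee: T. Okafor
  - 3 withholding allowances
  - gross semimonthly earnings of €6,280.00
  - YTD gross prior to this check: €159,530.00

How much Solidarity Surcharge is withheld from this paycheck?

€355.63

Solidarity Surcharge: cap €165,360.00 − YTD €159,530.00 = €5,830.00 subject; 6.1% × €5,830.00 = €355.63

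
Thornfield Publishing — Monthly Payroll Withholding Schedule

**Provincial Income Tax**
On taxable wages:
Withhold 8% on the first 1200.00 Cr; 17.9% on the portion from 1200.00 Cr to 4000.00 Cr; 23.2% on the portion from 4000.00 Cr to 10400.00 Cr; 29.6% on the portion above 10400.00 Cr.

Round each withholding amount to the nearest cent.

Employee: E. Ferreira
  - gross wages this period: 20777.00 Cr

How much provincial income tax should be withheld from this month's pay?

Provincial Income Tax: taxable = 20777.00 Cr
  2082.00 Cr + 29.6% × (20777.00 Cr − 10400.00 Cr) = 2082.00 Cr + 29.6% × 10377.00 Cr = 5153.59 Cr

5153.59 Cr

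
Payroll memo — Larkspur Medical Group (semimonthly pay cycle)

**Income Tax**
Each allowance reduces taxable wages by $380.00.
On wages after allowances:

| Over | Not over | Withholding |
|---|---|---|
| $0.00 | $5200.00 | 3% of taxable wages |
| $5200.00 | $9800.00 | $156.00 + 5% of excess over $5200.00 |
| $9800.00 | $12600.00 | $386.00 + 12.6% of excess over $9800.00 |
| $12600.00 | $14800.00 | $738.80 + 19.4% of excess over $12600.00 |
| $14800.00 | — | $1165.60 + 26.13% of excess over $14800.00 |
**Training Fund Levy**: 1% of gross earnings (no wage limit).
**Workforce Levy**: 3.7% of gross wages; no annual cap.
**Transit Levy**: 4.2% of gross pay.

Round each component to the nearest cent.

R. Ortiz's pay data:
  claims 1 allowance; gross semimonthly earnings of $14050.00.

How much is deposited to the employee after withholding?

$11853.17

Income Tax: taxable = $14050.00 − 1×$380.00 = $13670.00
  $738.80 + 19.4% × ($13670.00 − $12600.00) = $738.80 + 19.4% × $1070.00 = $946.38
Training Fund Levy: 1% × $14050.00 = $140.50
Workforce Levy: 3.7% × $14050.00 = $519.85
Transit Levy: 4.2% × $14050.00 = $590.10
Total withheld: $946.38 + $140.50 + $519.85 + $590.10 = $2196.83
Net pay: $14050.00 − $2196.83 = $11853.17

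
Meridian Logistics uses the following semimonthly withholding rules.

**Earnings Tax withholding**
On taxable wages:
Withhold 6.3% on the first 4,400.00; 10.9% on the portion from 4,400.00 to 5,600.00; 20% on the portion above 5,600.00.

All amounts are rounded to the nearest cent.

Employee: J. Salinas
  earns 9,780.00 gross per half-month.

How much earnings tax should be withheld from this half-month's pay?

1,244.00

Earnings Tax: taxable = 9,780.00
  408.00 + 20% × (9,780.00 − 5,600.00) = 408.00 + 20% × 4,180.00 = 1,244.00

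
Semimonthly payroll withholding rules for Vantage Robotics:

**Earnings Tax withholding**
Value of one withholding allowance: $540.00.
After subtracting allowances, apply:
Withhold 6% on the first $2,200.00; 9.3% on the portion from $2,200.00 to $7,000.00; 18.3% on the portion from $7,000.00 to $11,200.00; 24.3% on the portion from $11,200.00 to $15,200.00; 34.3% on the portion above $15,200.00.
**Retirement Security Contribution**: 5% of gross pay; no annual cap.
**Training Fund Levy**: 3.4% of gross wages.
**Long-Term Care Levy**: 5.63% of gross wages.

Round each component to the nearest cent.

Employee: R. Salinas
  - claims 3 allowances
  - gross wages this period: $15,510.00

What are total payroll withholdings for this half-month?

Earnings Tax: taxable = $15,510.00 − 3×$540.00 = $13,890.00
  $1,347.00 + 24.3% × ($13,890.00 − $11,200.00) = $1,347.00 + 24.3% × $2,690.00 = $2,000.67
Retirement Security Contribution: 5% × $15,510.00 = $775.50
Training Fund Levy: 3.4% × $15,510.00 = $527.34
Long-Term Care Levy: 5.63% × $15,510.00 = $873.21
Total: $2,000.67 + $775.50 + $527.34 + $873.21 = $4,176.72

$4,176.72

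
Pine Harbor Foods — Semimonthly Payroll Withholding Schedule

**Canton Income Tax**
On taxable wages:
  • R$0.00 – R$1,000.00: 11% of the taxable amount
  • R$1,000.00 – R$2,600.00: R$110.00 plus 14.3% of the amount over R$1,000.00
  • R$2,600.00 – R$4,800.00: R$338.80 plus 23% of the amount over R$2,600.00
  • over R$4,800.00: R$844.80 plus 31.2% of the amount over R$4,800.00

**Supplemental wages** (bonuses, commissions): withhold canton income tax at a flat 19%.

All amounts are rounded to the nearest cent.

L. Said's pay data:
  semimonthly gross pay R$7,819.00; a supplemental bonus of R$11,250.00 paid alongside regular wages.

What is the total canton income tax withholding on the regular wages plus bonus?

R$3,924.23

Canton Income Tax: taxable = R$7,819.00
  R$844.80 + 31.2% × (R$7,819.00 − R$4,800.00) = R$844.80 + 31.2% × R$3,019.00 = R$1,786.73
Supplemental (19% flat on bonus): 19% × R$11,250.00 = R$2,137.50
Total canton income tax: R$1,786.73 + R$2,137.50 = R$3,924.23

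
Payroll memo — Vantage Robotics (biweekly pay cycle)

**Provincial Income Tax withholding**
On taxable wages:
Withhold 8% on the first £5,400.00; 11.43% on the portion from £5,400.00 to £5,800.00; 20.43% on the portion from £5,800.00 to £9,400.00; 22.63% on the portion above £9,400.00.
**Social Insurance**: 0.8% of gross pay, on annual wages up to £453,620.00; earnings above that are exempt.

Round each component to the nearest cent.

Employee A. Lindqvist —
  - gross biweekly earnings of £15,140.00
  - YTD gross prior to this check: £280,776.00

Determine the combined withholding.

£2,633.28

Provincial Income Tax: taxable = £15,140.00
  £1,213.20 + 22.63% × (£15,140.00 − £9,400.00) = £1,213.20 + 22.63% × £5,740.00 = £2,512.16
Social Insurance: 0.8% × £15,140.00 = £121.12
Total: £2,512.16 + £121.12 = £2,633.28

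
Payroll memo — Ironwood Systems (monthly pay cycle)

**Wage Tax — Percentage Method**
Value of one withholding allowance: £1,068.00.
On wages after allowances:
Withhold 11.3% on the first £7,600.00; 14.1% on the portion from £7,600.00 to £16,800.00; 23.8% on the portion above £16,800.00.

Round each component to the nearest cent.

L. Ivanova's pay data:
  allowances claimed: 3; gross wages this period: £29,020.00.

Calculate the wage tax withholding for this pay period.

Wage Tax: taxable = £29,020.00 − 3×£1,068.00 = £25,816.00
  £2,156.00 + 23.8% × (£25,816.00 − £16,800.00) = £2,156.00 + 23.8% × £9,016.00 = £4,301.81

£4,301.81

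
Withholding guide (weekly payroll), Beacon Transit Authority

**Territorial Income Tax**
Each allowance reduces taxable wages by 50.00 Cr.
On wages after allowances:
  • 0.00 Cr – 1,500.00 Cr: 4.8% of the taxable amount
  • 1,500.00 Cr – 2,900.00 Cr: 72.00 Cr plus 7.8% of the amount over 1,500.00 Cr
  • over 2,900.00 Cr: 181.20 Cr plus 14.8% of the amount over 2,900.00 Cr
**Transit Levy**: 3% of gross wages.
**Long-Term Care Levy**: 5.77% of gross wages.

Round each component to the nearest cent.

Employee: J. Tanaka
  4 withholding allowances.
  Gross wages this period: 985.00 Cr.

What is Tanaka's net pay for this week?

860.94 Cr

Territorial Income Tax: taxable = 985.00 Cr − 4×50.00 Cr = 785.00 Cr
  4.8% × 785.00 Cr = 37.68 Cr
Transit Levy: 3% × 985.00 Cr = 29.55 Cr
Long-Term Care Levy: 5.77% × 985.00 Cr = 56.83 Cr
Total withheld: 37.68 Cr + 29.55 Cr + 56.83 Cr = 124.06 Cr
Net pay: 985.00 Cr − 124.06 Cr = 860.94 Cr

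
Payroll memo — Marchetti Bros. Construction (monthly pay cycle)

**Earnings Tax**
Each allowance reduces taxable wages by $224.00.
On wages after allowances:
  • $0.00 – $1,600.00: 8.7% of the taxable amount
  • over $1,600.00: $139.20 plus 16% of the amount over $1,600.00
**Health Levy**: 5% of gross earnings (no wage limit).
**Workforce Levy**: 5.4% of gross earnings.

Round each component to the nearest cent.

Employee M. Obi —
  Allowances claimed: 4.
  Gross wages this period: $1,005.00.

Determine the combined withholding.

$114.00

Earnings Tax: taxable = $1,005.00 − 4×$224.00 = $109.00
  8.7% × $109.00 = $9.48
Health Levy: 5% × $1,005.00 = $50.25
Workforce Levy: 5.4% × $1,005.00 = $54.27
Total: $9.48 + $50.25 + $54.27 = $114.00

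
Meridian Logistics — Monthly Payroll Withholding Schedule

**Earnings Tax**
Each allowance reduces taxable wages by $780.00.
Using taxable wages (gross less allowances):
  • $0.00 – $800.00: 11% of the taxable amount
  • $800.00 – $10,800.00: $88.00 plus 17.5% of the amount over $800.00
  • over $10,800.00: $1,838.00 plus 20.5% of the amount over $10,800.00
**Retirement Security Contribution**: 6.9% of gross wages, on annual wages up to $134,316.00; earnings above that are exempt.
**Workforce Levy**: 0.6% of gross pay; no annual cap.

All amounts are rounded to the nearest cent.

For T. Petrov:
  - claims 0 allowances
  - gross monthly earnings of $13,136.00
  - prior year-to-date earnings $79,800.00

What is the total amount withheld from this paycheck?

$3,302.08

Earnings Tax: taxable = $13,136.00
  $1,838.00 + 20.5% × ($13,136.00 − $10,800.00) = $1,838.00 + 20.5% × $2,336.00 = $2,316.88
Retirement Security Contribution: 6.9% × $13,136.00 = $906.38
Workforce Levy: 0.6% × $13,136.00 = $78.82
Total: $2,316.88 + $906.38 + $78.82 = $3,302.08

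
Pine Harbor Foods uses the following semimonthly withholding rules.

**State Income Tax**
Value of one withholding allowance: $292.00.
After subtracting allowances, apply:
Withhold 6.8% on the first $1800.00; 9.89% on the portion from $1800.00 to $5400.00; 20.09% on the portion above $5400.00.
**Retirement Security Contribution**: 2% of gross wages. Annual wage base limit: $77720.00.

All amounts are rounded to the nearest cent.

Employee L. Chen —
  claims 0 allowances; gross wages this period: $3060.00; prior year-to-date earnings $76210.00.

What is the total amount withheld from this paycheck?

State Income Tax: taxable = $3060.00
  $122.40 + 9.89% × ($3060.00 − $1800.00) = $122.40 + 9.89% × $1260.00 = $247.01
Retirement Security Contribution: cap $77720.00 − YTD $76210.00 = $1510.00 subject; 2% × $1510.00 = $30.20
Total: $247.01 + $30.20 = $277.21

$277.21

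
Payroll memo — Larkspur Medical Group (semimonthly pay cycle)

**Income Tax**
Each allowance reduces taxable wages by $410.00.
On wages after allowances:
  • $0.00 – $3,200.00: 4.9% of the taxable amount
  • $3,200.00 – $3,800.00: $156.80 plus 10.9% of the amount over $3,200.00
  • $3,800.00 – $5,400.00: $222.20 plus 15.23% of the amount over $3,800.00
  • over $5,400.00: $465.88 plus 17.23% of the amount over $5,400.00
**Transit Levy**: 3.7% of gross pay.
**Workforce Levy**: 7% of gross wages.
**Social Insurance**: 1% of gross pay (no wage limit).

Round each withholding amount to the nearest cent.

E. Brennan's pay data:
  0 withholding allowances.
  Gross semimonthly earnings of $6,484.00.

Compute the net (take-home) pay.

Income Tax: taxable = $6,484.00
  $465.88 + 17.23% × ($6,484.00 − $5,400.00) = $465.88 + 17.23% × $1,084.00 = $652.65
Transit Levy: 3.7% × $6,484.00 = $239.91
Workforce Levy: 7% × $6,484.00 = $453.88
Social Insurance: 1% × $6,484.00 = $64.84
Total withheld: $652.65 + $239.91 + $453.88 + $64.84 = $1,411.28
Net pay: $6,484.00 − $1,411.28 = $5,072.72

$5,072.72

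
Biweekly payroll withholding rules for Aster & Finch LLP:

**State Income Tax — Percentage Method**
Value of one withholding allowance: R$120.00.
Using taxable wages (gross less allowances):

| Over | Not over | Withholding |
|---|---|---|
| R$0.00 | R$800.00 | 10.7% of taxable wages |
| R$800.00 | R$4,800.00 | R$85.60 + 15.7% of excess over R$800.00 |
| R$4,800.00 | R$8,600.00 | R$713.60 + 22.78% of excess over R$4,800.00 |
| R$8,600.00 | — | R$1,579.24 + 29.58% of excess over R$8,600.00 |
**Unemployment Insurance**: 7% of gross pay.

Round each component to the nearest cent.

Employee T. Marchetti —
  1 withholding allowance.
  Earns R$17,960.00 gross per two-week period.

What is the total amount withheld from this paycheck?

R$5,569.63

State Income Tax: taxable = R$17,960.00 − 1×R$120.00 = R$17,840.00
  R$1,579.24 + 29.58% × (R$17,840.00 − R$8,600.00) = R$1,579.24 + 29.58% × R$9,240.00 = R$4,312.43
Unemployment Insurance: 7% × R$17,960.00 = R$1,257.20
Total: R$4,312.43 + R$1,257.20 = R$5,569.63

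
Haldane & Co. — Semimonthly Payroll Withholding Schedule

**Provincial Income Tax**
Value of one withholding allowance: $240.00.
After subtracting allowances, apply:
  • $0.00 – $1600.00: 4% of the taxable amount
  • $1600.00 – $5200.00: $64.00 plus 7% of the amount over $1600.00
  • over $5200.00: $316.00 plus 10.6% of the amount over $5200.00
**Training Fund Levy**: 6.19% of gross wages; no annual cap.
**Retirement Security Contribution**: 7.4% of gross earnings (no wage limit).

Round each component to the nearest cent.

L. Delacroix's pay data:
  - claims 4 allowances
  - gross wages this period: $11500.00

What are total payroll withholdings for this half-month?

$2444.89

Provincial Income Tax: taxable = $11500.00 − 4×$240.00 = $10540.00
  $316.00 + 10.6% × ($10540.00 − $5200.00) = $316.00 + 10.6% × $5340.00 = $882.04
Training Fund Levy: 6.19% × $11500.00 = $711.85
Retirement Security Contribution: 7.4% × $11500.00 = $851.00
Total: $882.04 + $711.85 + $851.00 = $2444.89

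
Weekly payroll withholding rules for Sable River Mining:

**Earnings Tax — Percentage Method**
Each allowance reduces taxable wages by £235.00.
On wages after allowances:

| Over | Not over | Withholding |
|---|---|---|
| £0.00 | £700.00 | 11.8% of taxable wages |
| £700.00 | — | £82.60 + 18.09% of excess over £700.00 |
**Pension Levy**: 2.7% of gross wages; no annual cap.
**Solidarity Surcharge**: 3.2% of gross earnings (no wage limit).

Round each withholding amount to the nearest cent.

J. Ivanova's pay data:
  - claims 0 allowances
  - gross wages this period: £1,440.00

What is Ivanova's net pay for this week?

£1,138.57

Earnings Tax: taxable = £1,440.00
  £82.60 + 18.09% × (£1,440.00 − £700.00) = £82.60 + 18.09% × £740.00 = £216.47
Pension Levy: 2.7% × £1,440.00 = £38.88
Solidarity Surcharge: 3.2% × £1,440.00 = £46.08
Total withheld: £216.47 + £38.88 + £46.08 = £301.43
Net pay: £1,440.00 − £301.43 = £1,138.57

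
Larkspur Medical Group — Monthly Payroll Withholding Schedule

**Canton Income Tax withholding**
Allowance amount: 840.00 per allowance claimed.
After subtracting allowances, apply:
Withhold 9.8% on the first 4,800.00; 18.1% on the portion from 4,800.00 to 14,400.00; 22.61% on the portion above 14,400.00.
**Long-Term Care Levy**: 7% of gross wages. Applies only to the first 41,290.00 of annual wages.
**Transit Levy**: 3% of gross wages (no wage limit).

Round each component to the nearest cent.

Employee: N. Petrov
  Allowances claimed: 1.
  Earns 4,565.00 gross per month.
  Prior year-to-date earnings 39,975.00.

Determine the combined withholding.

Canton Income Tax: taxable = 4,565.00 − 1×840.00 = 3,725.00
  9.8% × 3,725.00 = 365.05
Long-Term Care Levy: cap 41,290.00 − YTD 39,975.00 = 1,315.00 subject; 7% × 1,315.00 = 92.05
Transit Levy: 3% × 4,565.00 = 136.95
Total: 365.05 + 92.05 + 136.95 = 594.05

594.05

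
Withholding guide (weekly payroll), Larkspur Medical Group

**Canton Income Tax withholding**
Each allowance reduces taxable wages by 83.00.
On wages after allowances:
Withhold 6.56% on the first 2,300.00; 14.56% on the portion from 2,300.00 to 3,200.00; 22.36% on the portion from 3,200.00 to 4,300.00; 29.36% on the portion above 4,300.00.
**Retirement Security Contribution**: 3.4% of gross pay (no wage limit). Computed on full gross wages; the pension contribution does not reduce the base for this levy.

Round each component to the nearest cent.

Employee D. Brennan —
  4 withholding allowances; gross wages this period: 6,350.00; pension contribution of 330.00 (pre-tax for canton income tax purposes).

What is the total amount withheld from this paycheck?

1,151.30

Canton Income Tax: taxable = 6,350.00 − 330.00 − 4×83.00 = 5,688.00
  527.88 + 29.36% × (5,688.00 − 4,300.00) = 527.88 + 29.36% × 1,388.00 = 935.40
Retirement Security Contribution: 3.4% × 6,350.00 = 215.90
Total: 935.40 + 215.90 = 1,151.30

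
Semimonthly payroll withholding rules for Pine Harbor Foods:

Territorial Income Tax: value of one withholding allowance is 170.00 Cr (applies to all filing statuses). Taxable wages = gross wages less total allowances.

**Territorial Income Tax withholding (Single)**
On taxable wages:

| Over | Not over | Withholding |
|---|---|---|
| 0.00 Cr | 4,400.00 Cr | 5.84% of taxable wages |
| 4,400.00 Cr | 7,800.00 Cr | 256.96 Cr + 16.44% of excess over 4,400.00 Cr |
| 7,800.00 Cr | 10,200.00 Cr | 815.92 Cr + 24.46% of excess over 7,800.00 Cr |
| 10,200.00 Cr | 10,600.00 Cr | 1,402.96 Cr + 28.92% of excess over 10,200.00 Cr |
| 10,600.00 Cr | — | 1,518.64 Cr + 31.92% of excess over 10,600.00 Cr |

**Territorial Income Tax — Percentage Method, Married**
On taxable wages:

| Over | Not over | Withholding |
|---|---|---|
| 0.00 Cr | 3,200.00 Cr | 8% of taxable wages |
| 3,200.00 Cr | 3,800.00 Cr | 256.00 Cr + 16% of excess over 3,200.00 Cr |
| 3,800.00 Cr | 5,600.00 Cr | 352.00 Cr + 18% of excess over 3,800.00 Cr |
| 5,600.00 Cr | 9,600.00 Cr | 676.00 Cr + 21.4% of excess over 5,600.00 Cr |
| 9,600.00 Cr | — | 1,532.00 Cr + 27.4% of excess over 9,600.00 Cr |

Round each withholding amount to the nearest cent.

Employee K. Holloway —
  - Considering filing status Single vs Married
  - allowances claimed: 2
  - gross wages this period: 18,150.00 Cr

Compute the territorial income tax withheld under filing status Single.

3,820.07 Cr

Territorial Income Tax (Single): taxable = 18,150.00 Cr − 2×170.00 Cr = 17,810.00 Cr
  1,518.64 Cr + 31.92% × (17,810.00 Cr − 10,600.00 Cr) = 1,518.64 Cr + 31.92% × 7,210.00 Cr = 3,820.07 Cr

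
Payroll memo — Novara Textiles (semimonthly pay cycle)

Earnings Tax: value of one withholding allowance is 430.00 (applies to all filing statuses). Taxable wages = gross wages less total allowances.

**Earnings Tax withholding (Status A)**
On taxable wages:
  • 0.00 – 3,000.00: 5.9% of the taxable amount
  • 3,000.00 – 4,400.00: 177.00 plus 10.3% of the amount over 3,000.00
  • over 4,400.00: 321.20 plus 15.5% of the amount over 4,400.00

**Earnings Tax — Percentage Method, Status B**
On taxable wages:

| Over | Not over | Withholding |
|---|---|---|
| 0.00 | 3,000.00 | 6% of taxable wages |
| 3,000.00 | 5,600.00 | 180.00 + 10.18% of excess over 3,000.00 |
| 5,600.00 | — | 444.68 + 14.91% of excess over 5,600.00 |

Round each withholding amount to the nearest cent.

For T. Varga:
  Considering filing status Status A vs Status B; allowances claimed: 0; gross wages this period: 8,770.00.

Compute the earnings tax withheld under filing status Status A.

998.55

Earnings Tax (Status A): taxable = 8,770.00
  321.20 + 15.5% × (8,770.00 − 4,400.00) = 321.20 + 15.5% × 4,370.00 = 998.55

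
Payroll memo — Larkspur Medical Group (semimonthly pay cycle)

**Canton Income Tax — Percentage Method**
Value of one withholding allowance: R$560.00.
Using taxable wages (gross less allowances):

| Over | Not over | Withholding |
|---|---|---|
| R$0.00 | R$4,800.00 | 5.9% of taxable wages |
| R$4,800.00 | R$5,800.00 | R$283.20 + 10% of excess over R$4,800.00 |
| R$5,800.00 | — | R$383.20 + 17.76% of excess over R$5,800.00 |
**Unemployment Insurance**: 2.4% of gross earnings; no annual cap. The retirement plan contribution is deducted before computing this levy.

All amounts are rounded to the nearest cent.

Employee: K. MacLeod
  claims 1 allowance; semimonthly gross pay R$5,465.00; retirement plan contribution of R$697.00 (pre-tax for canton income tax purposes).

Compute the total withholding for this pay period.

Canton Income Tax: taxable = R$5,465.00 − R$697.00 − 1×R$560.00 = R$4,208.00
  5.9% × R$4,208.00 = R$248.27
Unemployment Insurance: 2.4% × R$4,768.00 = R$114.43
Total: R$248.27 + R$114.43 = R$362.70

R$362.70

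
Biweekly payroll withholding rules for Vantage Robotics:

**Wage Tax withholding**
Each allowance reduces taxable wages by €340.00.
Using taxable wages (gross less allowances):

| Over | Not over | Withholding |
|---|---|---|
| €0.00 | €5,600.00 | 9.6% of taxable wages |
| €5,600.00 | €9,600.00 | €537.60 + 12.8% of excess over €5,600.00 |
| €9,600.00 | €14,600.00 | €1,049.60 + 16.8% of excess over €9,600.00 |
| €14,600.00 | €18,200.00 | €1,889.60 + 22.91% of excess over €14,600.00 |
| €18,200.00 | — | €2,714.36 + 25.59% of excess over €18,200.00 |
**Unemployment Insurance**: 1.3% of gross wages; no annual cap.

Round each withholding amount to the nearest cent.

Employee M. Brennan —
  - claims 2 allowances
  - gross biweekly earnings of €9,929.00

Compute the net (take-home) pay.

Wage Tax: taxable = €9,929.00 − 2×€340.00 = €9,249.00
  €537.60 + 12.8% × (€9,249.00 − €5,600.00) = €537.60 + 12.8% × €3,649.00 = €1,004.67
Unemployment Insurance: 1.3% × €9,929.00 = €129.08
Total withheld: €1,004.67 + €129.08 = €1,133.75
Net pay: €9,929.00 − €1,133.75 = €8,795.25

€8,795.25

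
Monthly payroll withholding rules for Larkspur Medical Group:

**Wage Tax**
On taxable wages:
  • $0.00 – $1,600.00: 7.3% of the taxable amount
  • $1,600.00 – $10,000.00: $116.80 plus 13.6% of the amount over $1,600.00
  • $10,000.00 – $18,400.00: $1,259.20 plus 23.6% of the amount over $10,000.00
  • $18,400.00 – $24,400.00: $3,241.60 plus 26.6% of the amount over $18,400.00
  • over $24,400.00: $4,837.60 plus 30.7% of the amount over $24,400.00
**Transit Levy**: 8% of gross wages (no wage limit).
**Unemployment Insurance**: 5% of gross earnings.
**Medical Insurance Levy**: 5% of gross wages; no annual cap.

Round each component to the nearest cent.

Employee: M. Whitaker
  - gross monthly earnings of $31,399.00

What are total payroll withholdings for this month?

$12,638.11

Wage Tax: taxable = $31,399.00
  $4,837.60 + 30.7% × ($31,399.00 − $24,400.00) = $4,837.60 + 30.7% × $6,999.00 = $6,986.29
Transit Levy: 8% × $31,399.00 = $2,511.92
Unemployment Insurance: 5% × $31,399.00 = $1,569.95
Medical Insurance Levy: 5% × $31,399.00 = $1,569.95
Total: $6,986.29 + $2,511.92 + $1,569.95 + $1,569.95 = $12,638.11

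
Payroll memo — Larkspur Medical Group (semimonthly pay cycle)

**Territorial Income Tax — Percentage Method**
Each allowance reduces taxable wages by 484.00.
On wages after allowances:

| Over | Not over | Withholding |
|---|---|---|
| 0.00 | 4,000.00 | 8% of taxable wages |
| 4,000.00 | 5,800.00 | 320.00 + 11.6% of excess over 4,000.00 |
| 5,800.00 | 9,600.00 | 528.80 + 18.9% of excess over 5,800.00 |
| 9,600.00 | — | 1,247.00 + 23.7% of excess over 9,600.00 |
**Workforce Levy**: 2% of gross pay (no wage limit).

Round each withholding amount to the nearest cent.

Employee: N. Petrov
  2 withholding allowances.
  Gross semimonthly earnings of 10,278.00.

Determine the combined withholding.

Territorial Income Tax: taxable = 10,278.00 − 2×484.00 = 9,310.00
  528.80 + 18.9% × (9,310.00 − 5,800.00) = 528.80 + 18.9% × 3,510.00 = 1,192.19
Workforce Levy: 2% × 10,278.00 = 205.56
Total: 1,192.19 + 205.56 = 1,397.75

1,397.75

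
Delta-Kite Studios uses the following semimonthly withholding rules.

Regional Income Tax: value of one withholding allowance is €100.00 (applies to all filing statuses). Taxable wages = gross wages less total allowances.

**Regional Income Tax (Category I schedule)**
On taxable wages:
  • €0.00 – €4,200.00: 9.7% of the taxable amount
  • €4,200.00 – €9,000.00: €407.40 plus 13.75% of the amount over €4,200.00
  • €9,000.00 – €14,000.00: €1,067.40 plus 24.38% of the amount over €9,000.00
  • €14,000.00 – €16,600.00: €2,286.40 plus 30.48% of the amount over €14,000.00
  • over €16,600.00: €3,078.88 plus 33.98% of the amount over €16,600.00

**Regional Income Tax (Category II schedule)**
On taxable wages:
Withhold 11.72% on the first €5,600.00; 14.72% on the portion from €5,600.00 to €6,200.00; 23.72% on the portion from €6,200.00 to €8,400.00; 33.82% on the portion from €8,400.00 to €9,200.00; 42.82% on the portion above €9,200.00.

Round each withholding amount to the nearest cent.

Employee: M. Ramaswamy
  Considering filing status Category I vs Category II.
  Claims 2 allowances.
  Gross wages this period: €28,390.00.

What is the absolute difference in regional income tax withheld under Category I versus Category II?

€2,651.40

Regional Income Tax (Category I): taxable = €28,390.00 − 2×€100.00 = €28,190.00
  €3,078.88 + 33.98% × (€28,190.00 − €16,600.00) = €3,078.88 + 33.98% × €11,590.00 = €7,017.16
Regional Income Tax (Category II): taxable = €28,390.00 − 2×€100.00 = €28,190.00
  €1,537.04 + 42.82% × (€28,190.00 − €9,200.00) = €1,537.04 + 42.82% × €18,990.00 = €9,668.56
Difference: |€7,017.16 − €9,668.56| = €2,651.40 (higher under Category II)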